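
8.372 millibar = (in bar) 0.008372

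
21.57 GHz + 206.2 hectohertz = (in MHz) 2.157e+04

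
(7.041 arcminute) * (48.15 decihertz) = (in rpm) 0.09417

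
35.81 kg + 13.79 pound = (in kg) 42.07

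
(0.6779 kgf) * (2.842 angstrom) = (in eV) 1.179e+10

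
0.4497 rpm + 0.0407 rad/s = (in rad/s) 0.08779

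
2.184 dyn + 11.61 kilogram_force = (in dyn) 1.139e+07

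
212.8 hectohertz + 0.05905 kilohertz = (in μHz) 2.134e+10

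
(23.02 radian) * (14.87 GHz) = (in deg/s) 1.961e+13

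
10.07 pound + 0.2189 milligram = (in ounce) 161.1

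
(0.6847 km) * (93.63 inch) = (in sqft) 1.753e+04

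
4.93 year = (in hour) 4.319e+04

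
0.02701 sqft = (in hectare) 2.509e-07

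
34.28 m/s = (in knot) 66.63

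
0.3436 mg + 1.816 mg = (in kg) 2.16e-06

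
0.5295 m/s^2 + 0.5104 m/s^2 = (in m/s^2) 1.04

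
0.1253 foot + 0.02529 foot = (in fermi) 4.59e+13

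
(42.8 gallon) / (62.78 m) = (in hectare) 2.581e-07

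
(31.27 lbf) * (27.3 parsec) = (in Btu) 1.111e+17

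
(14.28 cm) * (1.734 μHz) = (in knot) 4.813e-07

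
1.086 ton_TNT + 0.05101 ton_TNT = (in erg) 4.757e+16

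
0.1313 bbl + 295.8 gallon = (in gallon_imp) 250.9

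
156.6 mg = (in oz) 0.005524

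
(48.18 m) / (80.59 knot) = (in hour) 0.0003228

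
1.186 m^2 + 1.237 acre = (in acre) 1.237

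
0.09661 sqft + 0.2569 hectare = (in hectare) 0.2569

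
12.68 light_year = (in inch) 4.723e+18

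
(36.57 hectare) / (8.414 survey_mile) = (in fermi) 2.701e+16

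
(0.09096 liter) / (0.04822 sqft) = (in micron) 2.03e+04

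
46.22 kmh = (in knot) 24.96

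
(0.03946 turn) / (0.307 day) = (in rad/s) 9.347e-06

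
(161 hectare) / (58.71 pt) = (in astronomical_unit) 0.0005196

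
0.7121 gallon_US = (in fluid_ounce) 91.15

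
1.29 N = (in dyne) 1.29e+05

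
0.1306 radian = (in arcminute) 449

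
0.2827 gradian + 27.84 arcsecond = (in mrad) 4.576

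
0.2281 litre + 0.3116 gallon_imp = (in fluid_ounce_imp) 57.88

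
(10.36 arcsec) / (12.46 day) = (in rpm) 4.455e-10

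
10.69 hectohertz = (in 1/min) 6.414e+04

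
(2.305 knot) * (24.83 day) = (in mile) 1581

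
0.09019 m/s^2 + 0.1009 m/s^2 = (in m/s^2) 0.1911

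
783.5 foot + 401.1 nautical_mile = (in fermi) 7.431e+20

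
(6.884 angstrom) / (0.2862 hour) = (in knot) 1.299e-12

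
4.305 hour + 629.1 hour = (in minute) 3.8e+04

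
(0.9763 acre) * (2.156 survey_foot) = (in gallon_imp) 5.711e+05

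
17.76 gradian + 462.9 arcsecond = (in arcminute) 966.8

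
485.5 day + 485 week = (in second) 3.353e+08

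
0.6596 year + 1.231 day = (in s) 2.091e+07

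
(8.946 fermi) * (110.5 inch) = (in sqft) 2.703e-13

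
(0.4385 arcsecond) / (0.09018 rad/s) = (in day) 2.728e-10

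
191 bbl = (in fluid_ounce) 1.027e+06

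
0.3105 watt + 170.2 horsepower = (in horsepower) 170.2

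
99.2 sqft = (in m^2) 9.216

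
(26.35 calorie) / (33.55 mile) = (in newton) 0.002042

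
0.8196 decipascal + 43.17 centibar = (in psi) 6.261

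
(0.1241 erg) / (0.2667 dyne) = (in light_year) 4.918e-19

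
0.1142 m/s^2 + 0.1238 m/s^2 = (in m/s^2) 0.238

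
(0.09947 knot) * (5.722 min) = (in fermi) 1.757e+16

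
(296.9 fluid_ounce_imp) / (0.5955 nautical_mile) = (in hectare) 7.649e-10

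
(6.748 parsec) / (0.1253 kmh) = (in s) 5.982e+18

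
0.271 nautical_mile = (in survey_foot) 1647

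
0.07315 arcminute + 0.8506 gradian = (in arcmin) 46.01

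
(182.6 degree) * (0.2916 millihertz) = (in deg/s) 0.05325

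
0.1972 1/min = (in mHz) 3.287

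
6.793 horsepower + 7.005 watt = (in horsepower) 6.802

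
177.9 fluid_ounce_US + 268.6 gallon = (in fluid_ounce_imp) 3.597e+04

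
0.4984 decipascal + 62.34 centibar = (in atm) 0.6152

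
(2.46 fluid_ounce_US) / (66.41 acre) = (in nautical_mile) 1.462e-13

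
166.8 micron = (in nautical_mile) 9.006e-08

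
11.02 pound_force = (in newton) 49.02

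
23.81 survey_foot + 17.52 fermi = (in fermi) 7.257e+15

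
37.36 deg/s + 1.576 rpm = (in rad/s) 0.8171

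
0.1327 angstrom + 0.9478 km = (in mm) 9.478e+05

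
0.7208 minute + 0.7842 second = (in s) 44.03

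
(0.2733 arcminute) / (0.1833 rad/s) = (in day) 5.02e-09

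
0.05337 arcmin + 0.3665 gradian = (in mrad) 5.772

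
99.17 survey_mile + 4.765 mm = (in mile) 99.17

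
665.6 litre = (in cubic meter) 0.6656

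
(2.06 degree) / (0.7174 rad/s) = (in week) 8.287e-08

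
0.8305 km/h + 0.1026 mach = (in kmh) 126.6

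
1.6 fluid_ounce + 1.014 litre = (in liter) 1.061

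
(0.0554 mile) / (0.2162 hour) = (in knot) 0.2227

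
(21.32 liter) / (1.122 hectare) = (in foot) 6.234e-06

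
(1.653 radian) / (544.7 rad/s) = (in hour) 8.43e-07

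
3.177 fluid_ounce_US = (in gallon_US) 0.02482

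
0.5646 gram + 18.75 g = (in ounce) 0.6813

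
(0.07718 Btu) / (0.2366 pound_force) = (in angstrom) 7.737e+11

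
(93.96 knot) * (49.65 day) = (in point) 5.878e+11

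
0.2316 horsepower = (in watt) 172.7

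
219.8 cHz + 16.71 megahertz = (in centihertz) 1.671e+09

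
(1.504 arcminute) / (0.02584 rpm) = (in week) 2.673e-07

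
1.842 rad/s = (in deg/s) 105.5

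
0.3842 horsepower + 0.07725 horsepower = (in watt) 344.1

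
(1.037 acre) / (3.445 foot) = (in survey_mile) 2.483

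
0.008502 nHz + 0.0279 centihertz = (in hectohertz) 2.79e-06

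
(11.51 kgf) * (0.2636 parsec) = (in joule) 9.181e+17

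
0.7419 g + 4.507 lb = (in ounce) 72.14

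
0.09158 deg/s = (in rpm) 0.01526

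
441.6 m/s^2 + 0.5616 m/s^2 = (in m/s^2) 442.2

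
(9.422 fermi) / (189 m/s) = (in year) 1.581e-24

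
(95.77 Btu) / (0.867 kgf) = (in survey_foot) 3.899e+04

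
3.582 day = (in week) 0.5117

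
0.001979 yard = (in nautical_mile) 9.771e-07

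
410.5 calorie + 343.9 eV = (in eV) 1.072e+22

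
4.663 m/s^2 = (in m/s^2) 4.663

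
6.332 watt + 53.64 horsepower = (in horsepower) 53.65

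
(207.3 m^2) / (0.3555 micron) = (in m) 5.831e+08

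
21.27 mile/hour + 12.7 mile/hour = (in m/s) 15.19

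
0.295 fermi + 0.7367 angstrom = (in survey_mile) 4.578e-14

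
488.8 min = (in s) 2.933e+04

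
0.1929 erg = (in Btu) 1.828e-11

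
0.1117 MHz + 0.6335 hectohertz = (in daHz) 1.118e+04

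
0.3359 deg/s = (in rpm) 0.05598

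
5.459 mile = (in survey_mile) 5.459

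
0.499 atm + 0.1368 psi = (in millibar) 515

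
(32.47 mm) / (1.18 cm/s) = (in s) 2.752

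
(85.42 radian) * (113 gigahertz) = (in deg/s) 5.53e+14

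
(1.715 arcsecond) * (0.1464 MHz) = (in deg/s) 69.74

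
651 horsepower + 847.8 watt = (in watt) 4.863e+05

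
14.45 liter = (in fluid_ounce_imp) 508.6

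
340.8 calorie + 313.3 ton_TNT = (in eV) 8.182e+30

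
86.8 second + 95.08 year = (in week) 4958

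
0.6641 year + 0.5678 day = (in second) 2.099e+07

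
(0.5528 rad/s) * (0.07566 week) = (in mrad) 2.53e+07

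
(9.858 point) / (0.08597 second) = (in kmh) 0.1456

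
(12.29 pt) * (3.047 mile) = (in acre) 0.005254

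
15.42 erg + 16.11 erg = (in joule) 3.153e-06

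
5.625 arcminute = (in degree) 0.09375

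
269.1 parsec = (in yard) 9.081e+18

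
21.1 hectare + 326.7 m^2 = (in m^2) 2.113e+05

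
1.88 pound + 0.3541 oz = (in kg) 0.8628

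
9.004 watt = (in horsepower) 0.01207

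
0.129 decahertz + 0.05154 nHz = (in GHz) 1.29e-09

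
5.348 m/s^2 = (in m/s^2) 5.348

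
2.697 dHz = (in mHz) 269.7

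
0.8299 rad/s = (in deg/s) 47.55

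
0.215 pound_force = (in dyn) 9.564e+04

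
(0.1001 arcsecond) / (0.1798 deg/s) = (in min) 2.577e-06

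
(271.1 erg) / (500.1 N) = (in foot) 1.779e-07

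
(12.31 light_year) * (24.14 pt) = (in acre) 2.451e+11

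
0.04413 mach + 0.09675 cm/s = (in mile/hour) 33.61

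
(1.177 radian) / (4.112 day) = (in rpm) 3.164e-05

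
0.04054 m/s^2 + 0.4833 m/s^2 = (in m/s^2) 0.5238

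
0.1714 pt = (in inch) 0.002381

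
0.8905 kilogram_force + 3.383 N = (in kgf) 1.235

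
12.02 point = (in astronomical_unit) 2.835e-14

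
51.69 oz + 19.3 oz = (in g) 2013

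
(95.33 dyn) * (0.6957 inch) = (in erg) 168.5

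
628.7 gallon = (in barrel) 14.97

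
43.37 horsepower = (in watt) 3.234e+04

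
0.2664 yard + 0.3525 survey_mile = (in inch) 2.234e+04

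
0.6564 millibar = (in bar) 0.0006564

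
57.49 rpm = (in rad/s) 6.02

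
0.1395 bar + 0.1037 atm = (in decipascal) 2.446e+05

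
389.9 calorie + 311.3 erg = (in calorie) 389.9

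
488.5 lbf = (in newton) 2173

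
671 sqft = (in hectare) 0.006234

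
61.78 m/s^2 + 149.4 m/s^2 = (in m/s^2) 211.2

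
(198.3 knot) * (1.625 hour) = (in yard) 6.527e+05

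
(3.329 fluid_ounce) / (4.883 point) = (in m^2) 0.05715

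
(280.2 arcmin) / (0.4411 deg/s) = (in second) 10.59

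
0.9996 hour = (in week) 0.00595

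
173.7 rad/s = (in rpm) 1659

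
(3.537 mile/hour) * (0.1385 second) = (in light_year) 2.315e-17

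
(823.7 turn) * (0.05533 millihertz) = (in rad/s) 0.2864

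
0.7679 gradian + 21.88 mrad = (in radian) 0.03394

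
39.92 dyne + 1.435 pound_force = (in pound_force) 1.435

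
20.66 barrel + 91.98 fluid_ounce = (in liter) 3287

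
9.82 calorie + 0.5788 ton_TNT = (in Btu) 2.295e+06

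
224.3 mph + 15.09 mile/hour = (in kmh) 385.3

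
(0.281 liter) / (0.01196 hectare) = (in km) 2.349e-09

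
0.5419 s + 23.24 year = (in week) 1212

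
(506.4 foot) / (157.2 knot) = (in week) 3.156e-06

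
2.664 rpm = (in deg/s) 15.98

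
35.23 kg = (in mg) 3.523e+07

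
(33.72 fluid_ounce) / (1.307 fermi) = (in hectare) 7.63e+07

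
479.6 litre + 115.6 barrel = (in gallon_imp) 4148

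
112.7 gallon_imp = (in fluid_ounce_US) 1.732e+04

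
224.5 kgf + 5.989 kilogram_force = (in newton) 2260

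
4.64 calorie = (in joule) 19.41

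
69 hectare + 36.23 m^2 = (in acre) 170.5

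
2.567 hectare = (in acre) 6.343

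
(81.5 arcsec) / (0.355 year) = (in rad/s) 3.529e-11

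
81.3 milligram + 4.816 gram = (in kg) 0.004897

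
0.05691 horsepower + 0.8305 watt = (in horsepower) 0.05802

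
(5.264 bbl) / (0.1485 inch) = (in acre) 0.05483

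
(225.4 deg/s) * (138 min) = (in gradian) 2.074e+06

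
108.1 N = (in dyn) 1.081e+07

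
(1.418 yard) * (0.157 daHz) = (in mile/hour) 4.554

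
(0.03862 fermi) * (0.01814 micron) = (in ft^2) 7.541e-24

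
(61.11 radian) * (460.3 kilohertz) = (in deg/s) 1.612e+09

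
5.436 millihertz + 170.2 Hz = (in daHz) 17.02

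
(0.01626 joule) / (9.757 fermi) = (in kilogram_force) 1.699e+11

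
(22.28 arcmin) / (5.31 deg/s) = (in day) 8.094e-07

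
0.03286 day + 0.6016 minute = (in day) 0.03328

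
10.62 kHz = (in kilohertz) 10.62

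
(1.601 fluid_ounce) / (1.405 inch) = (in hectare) 1.327e-07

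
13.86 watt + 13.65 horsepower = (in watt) 1.019e+04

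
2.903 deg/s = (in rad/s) 0.05067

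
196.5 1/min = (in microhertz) 3.275e+06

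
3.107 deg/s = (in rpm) 0.5178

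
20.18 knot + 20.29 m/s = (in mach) 0.09008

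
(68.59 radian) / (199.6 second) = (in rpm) 3.281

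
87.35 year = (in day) 3.188e+04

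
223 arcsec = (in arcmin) 3.717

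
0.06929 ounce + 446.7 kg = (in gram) 4.467e+05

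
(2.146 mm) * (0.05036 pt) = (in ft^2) 4.104e-07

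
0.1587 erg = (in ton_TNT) 3.793e-18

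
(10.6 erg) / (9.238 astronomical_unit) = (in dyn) 7.67e-14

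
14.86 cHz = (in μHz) 1.486e+05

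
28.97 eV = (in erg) 4.642e-11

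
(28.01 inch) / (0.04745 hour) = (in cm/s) 0.4165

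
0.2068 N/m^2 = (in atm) 2.041e-06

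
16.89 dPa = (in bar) 1.689e-05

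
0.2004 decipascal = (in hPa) 0.0002004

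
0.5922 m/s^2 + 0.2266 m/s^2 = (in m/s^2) 0.8188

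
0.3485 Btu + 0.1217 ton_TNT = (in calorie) 1.217e+08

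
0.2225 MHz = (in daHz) 2.225e+04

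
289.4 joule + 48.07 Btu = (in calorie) 1.219e+04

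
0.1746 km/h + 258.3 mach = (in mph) 1.967e+05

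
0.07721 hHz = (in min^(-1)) 463.3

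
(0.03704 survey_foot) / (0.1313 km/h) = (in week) 5.118e-07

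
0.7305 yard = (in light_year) 7.06e-17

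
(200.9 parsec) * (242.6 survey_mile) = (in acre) 5.981e+20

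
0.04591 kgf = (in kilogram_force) 0.04591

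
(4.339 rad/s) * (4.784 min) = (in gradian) 7.929e+04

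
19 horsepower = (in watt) 1.417e+04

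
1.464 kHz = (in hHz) 14.64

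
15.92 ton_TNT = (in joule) 6.661e+10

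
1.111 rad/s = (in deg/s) 63.66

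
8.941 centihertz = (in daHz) 0.008941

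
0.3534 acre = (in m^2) 1430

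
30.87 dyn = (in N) 0.0003087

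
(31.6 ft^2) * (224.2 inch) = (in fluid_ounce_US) 5.653e+05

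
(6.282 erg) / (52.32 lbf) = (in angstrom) 26.99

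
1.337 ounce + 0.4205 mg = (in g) 37.9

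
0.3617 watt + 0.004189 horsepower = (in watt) 3.485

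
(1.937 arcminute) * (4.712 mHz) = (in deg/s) 0.0001521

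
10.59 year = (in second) 3.34e+08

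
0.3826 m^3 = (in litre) 382.6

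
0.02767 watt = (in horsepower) 3.711e-05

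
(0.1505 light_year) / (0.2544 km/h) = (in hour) 5.597e+12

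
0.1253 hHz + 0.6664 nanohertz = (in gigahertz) 1.253e-08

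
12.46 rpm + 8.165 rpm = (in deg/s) 123.7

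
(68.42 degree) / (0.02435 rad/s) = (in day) 0.0005676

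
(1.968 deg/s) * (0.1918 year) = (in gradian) 1.323e+07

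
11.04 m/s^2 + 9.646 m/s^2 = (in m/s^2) 20.69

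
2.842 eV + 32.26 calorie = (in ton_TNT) 3.226e-08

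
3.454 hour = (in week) 0.02056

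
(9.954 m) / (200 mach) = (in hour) 4.06e-08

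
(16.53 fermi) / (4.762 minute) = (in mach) 1.699e-19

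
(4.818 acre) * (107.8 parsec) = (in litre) 6.486e+25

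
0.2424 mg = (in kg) 2.424e-07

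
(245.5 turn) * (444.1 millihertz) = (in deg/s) 3.925e+04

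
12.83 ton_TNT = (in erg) 5.368e+17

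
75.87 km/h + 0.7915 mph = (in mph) 47.93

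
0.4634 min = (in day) 0.0003218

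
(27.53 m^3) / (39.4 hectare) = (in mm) 0.06987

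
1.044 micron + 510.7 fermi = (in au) 6.979e-18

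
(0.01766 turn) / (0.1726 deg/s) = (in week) 6.09e-05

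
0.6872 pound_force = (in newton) 3.057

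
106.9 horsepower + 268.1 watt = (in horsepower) 107.3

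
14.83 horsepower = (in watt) 1.106e+04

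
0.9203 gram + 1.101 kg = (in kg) 1.102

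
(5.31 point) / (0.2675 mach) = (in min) 3.428e-07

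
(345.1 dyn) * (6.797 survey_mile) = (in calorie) 9.022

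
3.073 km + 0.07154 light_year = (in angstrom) 6.768e+24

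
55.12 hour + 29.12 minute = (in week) 0.331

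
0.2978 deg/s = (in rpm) 0.04963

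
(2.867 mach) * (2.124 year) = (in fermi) 6.539e+25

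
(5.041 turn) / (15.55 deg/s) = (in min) 1.945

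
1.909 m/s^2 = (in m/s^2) 1.909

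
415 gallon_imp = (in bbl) 11.87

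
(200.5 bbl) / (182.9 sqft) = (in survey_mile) 0.001166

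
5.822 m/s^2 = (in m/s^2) 5.822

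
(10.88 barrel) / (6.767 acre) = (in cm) 0.006317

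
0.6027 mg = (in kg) 6.027e-07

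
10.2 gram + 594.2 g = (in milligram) 6.044e+05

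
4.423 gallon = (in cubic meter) 0.01674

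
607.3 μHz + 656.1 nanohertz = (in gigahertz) 6.08e-13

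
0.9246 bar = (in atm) 0.9125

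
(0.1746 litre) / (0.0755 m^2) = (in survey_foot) 0.007587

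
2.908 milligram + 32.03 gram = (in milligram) 3.203e+04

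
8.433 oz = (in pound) 0.5271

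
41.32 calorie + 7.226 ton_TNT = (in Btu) 2.866e+07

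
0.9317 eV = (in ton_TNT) 3.568e-29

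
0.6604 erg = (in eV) 4.122e+11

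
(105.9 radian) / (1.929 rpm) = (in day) 0.006068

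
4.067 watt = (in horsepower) 0.005454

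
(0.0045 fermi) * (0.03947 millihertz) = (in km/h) 6.394e-22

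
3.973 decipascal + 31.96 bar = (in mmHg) 2.397e+04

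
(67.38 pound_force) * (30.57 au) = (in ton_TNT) 3.276e+05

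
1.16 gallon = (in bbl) 0.02762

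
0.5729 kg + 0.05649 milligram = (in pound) 1.263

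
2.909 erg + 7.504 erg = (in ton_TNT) 2.489e-16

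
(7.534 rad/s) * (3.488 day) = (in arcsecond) 4.683e+11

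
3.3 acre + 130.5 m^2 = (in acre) 3.332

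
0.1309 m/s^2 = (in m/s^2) 0.1309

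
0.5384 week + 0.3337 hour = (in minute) 5447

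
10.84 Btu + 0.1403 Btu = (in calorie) 2769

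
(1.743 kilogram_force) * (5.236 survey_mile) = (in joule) 1.44e+05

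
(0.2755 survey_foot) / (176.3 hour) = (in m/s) 1.323e-07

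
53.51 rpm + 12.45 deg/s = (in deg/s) 333.5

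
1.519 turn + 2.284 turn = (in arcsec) 4.929e+06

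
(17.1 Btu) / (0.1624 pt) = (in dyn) 3.149e+13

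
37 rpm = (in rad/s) 3.875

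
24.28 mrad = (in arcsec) 5008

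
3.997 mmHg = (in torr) 3.997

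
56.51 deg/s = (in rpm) 9.418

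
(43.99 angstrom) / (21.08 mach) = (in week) 1.013e-18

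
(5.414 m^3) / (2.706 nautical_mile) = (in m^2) 0.00108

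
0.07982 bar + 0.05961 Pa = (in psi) 1.158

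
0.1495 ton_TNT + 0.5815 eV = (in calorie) 1.495e+08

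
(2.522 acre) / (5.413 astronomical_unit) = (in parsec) 4.085e-25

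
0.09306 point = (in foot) 0.0001077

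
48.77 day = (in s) 4.214e+06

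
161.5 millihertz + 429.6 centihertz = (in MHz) 4.458e-06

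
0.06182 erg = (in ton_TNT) 1.478e-18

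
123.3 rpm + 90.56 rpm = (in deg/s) 1283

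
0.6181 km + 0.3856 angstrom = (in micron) 6.181e+08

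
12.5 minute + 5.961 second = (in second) 756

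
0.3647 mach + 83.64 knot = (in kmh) 602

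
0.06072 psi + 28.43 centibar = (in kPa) 28.85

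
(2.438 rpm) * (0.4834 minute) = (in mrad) 7405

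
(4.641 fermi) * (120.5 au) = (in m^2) 0.08366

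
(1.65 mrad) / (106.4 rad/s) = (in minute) 2.585e-07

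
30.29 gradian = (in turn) 0.07573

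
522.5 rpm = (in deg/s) 3135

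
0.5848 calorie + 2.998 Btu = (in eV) 1.976e+22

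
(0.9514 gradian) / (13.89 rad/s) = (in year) 3.412e-11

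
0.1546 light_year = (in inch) 5.758e+16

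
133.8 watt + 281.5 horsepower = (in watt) 2.1e+05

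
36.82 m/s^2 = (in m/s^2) 36.82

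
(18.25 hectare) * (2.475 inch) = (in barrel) 7.216e+04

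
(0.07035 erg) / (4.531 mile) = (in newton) 9.648e-13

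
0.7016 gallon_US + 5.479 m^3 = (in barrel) 34.48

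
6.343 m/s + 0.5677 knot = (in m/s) 6.635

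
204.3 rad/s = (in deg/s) 1.171e+04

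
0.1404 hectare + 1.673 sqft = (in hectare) 0.1404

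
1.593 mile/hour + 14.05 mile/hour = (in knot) 13.59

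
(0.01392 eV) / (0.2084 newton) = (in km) 1.07e-23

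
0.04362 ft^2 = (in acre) 1.001e-06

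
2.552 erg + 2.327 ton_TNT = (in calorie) 2.327e+09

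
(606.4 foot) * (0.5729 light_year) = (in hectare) 1.002e+14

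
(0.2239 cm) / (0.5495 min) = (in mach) 1.994e-07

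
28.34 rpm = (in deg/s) 170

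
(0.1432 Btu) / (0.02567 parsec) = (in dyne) 1.907e-08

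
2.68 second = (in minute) 0.04467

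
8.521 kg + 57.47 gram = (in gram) 8578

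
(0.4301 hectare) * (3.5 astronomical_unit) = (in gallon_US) 5.949e+17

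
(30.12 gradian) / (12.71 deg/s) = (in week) 3.526e-06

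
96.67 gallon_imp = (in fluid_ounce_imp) 1.547e+04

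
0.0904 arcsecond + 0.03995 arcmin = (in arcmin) 0.04146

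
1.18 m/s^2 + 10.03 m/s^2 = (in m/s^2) 11.21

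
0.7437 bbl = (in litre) 118.2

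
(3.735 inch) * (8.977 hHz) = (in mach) 0.2501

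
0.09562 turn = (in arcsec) 1.239e+05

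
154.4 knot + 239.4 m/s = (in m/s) 318.8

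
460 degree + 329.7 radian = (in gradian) 2.15e+04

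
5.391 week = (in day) 37.74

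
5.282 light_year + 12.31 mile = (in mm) 4.997e+19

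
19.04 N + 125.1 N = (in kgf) 14.7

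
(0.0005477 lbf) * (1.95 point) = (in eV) 1.046e+13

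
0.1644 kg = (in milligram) 1.644e+05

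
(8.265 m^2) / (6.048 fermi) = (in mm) 1.367e+18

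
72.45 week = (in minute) 7.303e+05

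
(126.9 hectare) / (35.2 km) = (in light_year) 3.811e-15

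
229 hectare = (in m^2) 2.29e+06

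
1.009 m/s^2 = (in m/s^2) 1.009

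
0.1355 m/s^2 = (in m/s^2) 0.1355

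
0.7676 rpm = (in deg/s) 4.606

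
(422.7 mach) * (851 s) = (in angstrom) 1.225e+18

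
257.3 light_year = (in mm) 2.434e+21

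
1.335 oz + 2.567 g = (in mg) 4.041e+04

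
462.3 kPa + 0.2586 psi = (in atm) 4.58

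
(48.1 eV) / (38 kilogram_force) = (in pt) 5.862e-17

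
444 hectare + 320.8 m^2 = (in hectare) 444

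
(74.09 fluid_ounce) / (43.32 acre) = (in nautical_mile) 6.749e-12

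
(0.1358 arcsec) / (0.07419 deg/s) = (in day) 5.885e-09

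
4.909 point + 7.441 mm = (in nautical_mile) 4.953e-06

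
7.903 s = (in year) 2.506e-07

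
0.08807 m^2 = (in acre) 2.176e-05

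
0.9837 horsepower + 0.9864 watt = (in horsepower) 0.985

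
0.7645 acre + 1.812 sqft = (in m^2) 3094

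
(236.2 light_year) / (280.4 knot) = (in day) 1.793e+11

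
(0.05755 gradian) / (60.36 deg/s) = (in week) 1.419e-09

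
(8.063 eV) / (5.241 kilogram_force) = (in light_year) 2.657e-36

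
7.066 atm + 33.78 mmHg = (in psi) 104.5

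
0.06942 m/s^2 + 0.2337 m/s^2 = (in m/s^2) 0.3031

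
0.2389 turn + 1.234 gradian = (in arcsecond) 3.136e+05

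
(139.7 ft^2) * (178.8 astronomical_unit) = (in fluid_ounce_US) 1.174e+19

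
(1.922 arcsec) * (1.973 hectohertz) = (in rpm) 0.01756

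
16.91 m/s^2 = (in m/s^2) 16.91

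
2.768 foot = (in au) 5.64e-12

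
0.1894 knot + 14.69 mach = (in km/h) 1.801e+04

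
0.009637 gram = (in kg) 9.637e-06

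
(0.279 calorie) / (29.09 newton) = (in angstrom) 4.013e+08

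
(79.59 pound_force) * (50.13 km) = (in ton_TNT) 0.004242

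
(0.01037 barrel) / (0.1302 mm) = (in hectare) 0.001266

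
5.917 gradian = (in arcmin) 319.5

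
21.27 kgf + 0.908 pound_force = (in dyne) 2.126e+07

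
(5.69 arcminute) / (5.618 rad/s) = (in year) 9.342e-12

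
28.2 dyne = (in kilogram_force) 2.876e-05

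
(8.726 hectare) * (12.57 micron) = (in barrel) 6.899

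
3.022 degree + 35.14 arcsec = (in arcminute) 181.9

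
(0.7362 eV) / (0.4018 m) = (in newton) 2.936e-19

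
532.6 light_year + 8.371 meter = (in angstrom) 5.039e+28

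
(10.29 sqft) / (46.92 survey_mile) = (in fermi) 1.266e+10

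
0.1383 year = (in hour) 1212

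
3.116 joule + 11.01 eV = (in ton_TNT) 7.447e-10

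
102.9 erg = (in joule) 1.029e-05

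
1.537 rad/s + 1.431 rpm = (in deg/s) 96.65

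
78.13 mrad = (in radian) 0.07813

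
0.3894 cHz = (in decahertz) 0.0003894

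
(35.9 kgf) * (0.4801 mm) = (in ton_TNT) 4.04e-11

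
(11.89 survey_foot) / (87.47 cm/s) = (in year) 1.314e-07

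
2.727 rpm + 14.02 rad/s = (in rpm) 136.6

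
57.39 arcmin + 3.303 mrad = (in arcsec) 4125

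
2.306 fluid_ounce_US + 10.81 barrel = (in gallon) 454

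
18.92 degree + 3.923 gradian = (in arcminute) 1347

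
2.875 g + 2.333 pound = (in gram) 1061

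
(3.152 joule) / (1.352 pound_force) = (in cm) 52.41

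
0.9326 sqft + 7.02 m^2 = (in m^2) 7.107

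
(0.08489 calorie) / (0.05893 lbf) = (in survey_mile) 0.0008419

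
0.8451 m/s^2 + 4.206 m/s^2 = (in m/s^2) 5.051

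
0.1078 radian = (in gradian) 6.863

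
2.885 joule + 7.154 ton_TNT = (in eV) 1.868e+29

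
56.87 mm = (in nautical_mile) 3.071e-05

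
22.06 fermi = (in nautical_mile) 1.191e-17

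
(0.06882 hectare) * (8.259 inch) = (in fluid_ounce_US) 4.882e+06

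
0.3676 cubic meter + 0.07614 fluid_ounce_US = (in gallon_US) 97.11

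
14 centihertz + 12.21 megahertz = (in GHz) 0.01221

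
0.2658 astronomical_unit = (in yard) 4.349e+10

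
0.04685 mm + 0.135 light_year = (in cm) 1.277e+17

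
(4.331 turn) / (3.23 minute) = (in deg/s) 8.045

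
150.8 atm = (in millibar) 1.528e+05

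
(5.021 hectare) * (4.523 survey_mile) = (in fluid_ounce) 1.236e+13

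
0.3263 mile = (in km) 0.5251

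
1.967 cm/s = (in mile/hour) 0.044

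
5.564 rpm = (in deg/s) 33.38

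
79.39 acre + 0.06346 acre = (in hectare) 32.15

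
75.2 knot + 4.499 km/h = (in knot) 77.63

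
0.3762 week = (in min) 3792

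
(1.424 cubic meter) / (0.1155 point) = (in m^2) 3.495e+04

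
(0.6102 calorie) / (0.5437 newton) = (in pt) 1.331e+04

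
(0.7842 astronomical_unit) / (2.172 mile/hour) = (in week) 1.998e+05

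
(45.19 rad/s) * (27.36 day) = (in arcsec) 2.203e+13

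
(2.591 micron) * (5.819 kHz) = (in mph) 0.03373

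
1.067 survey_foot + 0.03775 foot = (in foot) 1.105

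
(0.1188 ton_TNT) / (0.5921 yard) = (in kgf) 9.362e+07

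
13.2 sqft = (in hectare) 0.0001226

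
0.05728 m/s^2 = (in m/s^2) 0.05728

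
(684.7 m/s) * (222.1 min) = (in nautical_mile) 4927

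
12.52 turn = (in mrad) 7.867e+04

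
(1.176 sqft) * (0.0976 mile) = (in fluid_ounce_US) 5.803e+05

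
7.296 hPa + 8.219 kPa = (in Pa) 8949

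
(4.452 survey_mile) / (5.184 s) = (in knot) 2687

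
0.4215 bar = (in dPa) 4.215e+05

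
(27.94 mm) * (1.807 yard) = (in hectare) 4.617e-06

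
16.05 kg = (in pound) 35.38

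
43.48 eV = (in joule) 6.966e-18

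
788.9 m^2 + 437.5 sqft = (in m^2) 829.5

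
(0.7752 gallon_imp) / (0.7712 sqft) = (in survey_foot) 0.1614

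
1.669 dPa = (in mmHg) 0.001252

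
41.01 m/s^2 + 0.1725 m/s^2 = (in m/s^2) 41.18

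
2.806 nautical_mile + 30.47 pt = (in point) 1.473e+07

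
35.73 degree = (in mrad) 623.6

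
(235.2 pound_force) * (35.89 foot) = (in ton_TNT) 2.735e-06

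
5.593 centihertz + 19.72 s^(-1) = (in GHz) 1.978e-08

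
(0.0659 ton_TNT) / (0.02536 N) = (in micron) 1.087e+16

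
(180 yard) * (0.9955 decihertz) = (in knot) 31.85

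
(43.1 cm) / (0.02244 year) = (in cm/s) 6.09e-05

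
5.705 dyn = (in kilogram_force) 5.817e-06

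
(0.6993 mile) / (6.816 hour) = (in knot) 0.08915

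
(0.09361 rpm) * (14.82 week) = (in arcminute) 3.021e+08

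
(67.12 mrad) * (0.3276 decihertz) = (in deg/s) 0.126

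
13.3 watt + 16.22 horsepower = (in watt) 1.211e+04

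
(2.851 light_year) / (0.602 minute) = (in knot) 1.452e+15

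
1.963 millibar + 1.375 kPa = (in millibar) 15.71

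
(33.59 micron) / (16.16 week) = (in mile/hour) 7.688e-12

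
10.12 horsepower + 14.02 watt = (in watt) 7561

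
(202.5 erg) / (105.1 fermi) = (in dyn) 1.927e+13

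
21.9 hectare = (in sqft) 2.357e+06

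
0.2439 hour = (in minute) 14.63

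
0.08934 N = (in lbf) 0.02008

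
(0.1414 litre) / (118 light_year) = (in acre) 3.13e-26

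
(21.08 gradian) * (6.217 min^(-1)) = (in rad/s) 0.03431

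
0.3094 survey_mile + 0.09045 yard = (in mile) 0.3095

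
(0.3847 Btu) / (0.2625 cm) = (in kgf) 1.577e+04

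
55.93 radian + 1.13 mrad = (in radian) 55.93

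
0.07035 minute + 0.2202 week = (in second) 1.332e+05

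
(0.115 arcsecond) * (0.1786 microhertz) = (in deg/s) 5.705e-12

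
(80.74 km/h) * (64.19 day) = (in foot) 4.081e+08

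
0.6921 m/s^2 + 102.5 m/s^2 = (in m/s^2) 103.2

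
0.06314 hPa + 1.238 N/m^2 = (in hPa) 0.07552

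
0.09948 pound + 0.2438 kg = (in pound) 0.637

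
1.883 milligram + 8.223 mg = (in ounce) 0.0003565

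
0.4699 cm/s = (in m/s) 0.004699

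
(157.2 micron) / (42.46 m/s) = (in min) 6.171e-08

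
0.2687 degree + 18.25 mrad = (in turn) 0.003651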